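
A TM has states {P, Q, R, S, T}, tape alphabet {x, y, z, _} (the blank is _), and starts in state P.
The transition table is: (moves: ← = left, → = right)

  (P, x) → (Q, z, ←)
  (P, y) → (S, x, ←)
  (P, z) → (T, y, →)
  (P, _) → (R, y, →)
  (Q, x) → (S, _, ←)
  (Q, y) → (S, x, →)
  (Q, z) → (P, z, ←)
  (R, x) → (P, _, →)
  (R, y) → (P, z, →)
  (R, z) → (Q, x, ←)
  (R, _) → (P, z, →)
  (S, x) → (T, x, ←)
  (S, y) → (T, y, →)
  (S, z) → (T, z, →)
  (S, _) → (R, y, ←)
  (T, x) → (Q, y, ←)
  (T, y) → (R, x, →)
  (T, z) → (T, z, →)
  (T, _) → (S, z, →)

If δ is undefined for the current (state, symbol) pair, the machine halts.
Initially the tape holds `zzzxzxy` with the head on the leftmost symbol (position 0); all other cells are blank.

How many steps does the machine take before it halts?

37

P | [z]zzxzxy   read z → write y, move →, go to T
T | y[z]zxzxy   read z → write z, move →, go to T
T | yz[z]xzxy   read z → write z, move →, go to T
T | yzz[x]zxy   read x → write y, move ←, go to Q
Q | yz[z]yzxy   read z → write z, move ←, go to P
P | y[z]zyzxy   read z → write y, move →, go to T
T | yy[z]yzxy   read z → write z, move →, go to T
T | yyz[y]zxy   read y → write x, move →, go to R
R | yyzx[z]xy   read z → write x, move ←, go to Q
Q | yyz[x]xxy   read x → write _, move ←, go to S
S | yy[z]_xxy   read z → write z, move →, go to T
T | yyz[_]xxy   read _ → write z, move →, go to S
S | yyzz[x]xy   read x → write x, move ←, go to T
T | yyz[z]xxy   read z → write z, move →, go to T
T | yyzz[x]xy   read x → write y, move ←, go to Q
Q | yyz[z]yxy   read z → write z, move ←, go to P
P | yy[z]zyxy   read z → write y, move →, go to T
T | yyy[z]yxy   read z → write z, move →, go to T
T | yyyz[y]xy   read y → write x, move →, go to R
R | yyyzx[x]y   read x → write _, move →, go to P
P | yyyzx_[y]   read y → write x, move ←, go to S
S | yyyzx[_]x   read _ → write y, move ←, go to R
R | yyyz[x]yx   read x → write _, move →, go to P
P | yyyz_[y]x   read y → write x, move ←, go to S
S | yyyz[_]xx   read _ → write y, move ←, go to R
R | yyy[z]yxx   read z → write x, move ←, go to Q
Q | yy[y]xyxx   read y → write x, move →, go to S
S | yyx[x]yxx   read x → write x, move ←, go to T
T | yy[x]xyxx   read x → write y, move ←, go to Q
Q | y[y]yxyxx   read y → write x, move →, go to S
S | yx[y]xyxx   read y → write y, move →, go to T
T | yxy[x]yxx   read x → write y, move ←, go to Q
Q | yx[y]yyxx   read y → write x, move →, go to S
S | yxx[y]yxx   read y → write y, move →, go to T
T | yxxy[y]xx   read y → write x, move →, go to R
R | yxxyx[x]x   read x → write _, move →, go to P
P | yxxyx_[x]   read x → write z, move ←, go to Q
Q | yxxyx[_]z
M halts after 37 transitions.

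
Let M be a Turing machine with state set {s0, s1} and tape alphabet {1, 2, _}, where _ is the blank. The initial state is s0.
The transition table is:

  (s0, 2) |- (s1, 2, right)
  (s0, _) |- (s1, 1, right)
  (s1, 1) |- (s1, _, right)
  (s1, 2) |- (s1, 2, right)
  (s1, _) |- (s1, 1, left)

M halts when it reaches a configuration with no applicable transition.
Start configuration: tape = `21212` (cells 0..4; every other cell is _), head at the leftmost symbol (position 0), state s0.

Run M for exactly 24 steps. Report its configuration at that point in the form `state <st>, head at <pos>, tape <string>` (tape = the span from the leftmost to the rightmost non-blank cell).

s0 | [2]1212____   read 2 → write 2, move right, go to s1
s1 | 2[1]212____   read 1 → write _, move right, go to s1
s1 | 2_[2]12____   read 2 → write 2, move right, go to s1
s1 | 2_2[1]2____   read 1 → write _, move right, go to s1
s1 | 2_2_[2]____   read 2 → write 2, move right, go to s1
s1 | 2_2_2[_]___   read _ → write 1, move left, go to s1
s1 | 2_2_[2]1___   read 2 → write 2, move right, go to s1
s1 | 2_2_2[1]___   read 1 → write _, move right, go to s1
s1 | 2_2_2_[_]__   read _ → write 1, move left, go to s1
s1 | 2_2_2[_]1__   read _ → write 1, move left, go to s1
s1 | 2_2_[2]11__   read 2 → write 2, move right, go to s1
s1 | 2_2_2[1]1__   read 1 → write _, move right, go to s1
s1 | 2_2_2_[1]__   read 1 → write _, move right, go to s1
s1 | 2_2_2__[_]_   read _ → write 1, move left, go to s1
s1 | 2_2_2_[_]1_   read _ → write 1, move left, go to s1
s1 | 2_2_2[_]11_   read _ → write 1, move left, go to s1
s1 | 2_2_[2]111_   read 2 → write 2, move right, go to s1
s1 | 2_2_2[1]11_   read 1 → write _, move right, go to s1
s1 | 2_2_2_[1]1_   read 1 → write _, move right, go to s1
s1 | 2_2_2__[1]_   read 1 → write _, move right, go to s1
s1 | 2_2_2___[_]   read _ → write 1, move left, go to s1
s1 | 2_2_2__[_]1   read _ → write 1, move left, go to s1
s1 | 2_2_2_[_]11   read _ → write 1, move left, go to s1
s1 | 2_2_2[_]111   read _ → write 1, move left, go to s1
s1 | 2_2_[2]1111
After 24 steps: state s1, head at 4, tape 2_2_21111.

state s1, head at 4, tape 2_2_21111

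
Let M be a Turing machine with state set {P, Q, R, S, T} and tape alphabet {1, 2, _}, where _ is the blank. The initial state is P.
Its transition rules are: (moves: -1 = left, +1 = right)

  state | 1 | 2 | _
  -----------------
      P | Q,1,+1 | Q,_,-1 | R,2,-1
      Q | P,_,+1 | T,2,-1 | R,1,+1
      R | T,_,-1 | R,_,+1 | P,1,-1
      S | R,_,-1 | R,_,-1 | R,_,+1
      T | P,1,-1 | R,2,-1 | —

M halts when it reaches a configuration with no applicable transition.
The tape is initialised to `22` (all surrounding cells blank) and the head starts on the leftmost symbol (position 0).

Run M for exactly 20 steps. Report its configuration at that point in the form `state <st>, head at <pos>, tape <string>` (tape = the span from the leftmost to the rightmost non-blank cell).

state=P head=0 tape=_[2]2__   (P,2)→(Q,_,-1)
state=Q head=-1 tape=[_]_2__   (Q,_)→(R,1,+1)
state=R head=0 tape=1[_]2__   (R,_)→(P,1,-1)
state=P head=-1 tape=[1]12__   (P,1)→(Q,1,+1)
state=Q head=0 tape=1[1]2__   (Q,1)→(P,_,+1)
state=P head=1 tape=1_[2]__   (P,2)→(Q,_,-1)
state=Q head=0 tape=1[_]___   (Q,_)→(R,1,+1)
state=R head=1 tape=11[_]__   (R,_)→(P,1,-1)
state=P head=0 tape=1[1]1__   (P,1)→(Q,1,+1)
state=Q head=1 tape=11[1]__   (Q,1)→(P,_,+1)
state=P head=2 tape=11_[_]_   (P,_)→(R,2,-1)
state=R head=1 tape=11[_]2_   (R,_)→(P,1,-1)
state=P head=0 tape=1[1]12_   (P,1)→(Q,1,+1)
state=Q head=1 tape=11[1]2_   (Q,1)→(P,_,+1)
state=P head=2 tape=11_[2]_   (P,2)→(Q,_,-1)
state=Q head=1 tape=11[_]__   (Q,_)→(R,1,+1)
state=R head=2 tape=111[_]_   (R,_)→(P,1,-1)
state=P head=1 tape=11[1]1_   (P,1)→(Q,1,+1)
state=Q head=2 tape=111[1]_   (Q,1)→(P,_,+1)
state=P head=3 tape=111_[_]   (P,_)→(R,2,-1)
state=R head=2 tape=111[_]2
After 20 steps: state R, head at 2, tape 111_2.

state R, head at 2, tape 111_2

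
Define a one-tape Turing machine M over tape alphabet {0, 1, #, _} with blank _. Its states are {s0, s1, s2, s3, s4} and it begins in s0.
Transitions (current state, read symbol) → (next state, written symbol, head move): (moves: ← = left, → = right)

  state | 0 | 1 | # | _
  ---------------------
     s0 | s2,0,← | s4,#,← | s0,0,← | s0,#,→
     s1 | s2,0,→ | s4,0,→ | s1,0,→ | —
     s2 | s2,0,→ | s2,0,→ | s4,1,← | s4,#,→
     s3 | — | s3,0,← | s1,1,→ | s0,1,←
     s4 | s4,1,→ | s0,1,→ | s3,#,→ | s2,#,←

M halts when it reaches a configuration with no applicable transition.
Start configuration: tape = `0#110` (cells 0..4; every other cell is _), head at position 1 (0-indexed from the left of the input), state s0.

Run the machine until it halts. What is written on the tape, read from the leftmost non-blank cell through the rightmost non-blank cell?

#1001#00

s0 | _0[#]110__   read # → write 0, move ←, go to s0
s0 | _[0]0110__   read 0 → write 0, move ←, go to s2
s2 | [_]00110__   read _ → write #, move →, go to s4
s4 | #[0]0110__   read 0 → write 1, move →, go to s4
s4 | #1[0]110__   read 0 → write 1, move →, go to s4
s4 | #11[1]10__   read 1 → write 1, move →, go to s0
s0 | #111[1]0__   read 1 → write #, move ←, go to s4
s4 | #11[1]#0__   read 1 → write 1, move →, go to s0
s0 | #111[#]0__   read # → write 0, move ←, go to s0
s0 | #11[1]00__   read 1 → write #, move ←, go to s4
s4 | #1[1]#00__   read 1 → write 1, move →, go to s0
s0 | #11[#]00__   read # → write 0, move ←, go to s0
s0 | #1[1]000__   read 1 → write #, move ←, go to s4
s4 | #[1]#000__   read 1 → write 1, move →, go to s0
s0 | #1[#]000__   read # → write 0, move ←, go to s0
s0 | #[1]0000__   read 1 → write #, move ←, go to s4
s4 | [#]#0000__   read # → write #, move →, go to s3
s3 | #[#]0000__   read # → write 1, move →, go to s1
s1 | #1[0]000__   read 0 → write 0, move →, go to s2
s2 | #10[0]00__   read 0 → write 0, move →, go to s2
s2 | #100[0]0__   read 0 → write 0, move →, go to s2
s2 | #1000[0]__   read 0 → write 0, move →, go to s2
s2 | #10000[_]_   read _ → write #, move →, go to s4
s4 | #10000#[_]   read _ → write #, move ←, go to s2
s2 | #10000[#]#   read # → write 1, move ←, go to s4
s4 | #1000[0]1#   read 0 → write 1, move →, go to s4
s4 | #10001[1]#   read 1 → write 1, move →, go to s0
s0 | #100011[#]   read # → write 0, move ←, go to s0
s0 | #10001[1]0   read 1 → write #, move ←, go to s4
s4 | #1000[1]#0   read 1 → write 1, move →, go to s0
s0 | #10001[#]0   read # → write 0, move ←, go to s0
s0 | #1000[1]00   read 1 → write #, move ←, go to s4
s4 | #100[0]#00   read 0 → write 1, move →, go to s4
s4 | #1001[#]00   read # → write #, move →, go to s3
s3 | #1001#[0]0
The non-blank tape span at halt is #1001#00.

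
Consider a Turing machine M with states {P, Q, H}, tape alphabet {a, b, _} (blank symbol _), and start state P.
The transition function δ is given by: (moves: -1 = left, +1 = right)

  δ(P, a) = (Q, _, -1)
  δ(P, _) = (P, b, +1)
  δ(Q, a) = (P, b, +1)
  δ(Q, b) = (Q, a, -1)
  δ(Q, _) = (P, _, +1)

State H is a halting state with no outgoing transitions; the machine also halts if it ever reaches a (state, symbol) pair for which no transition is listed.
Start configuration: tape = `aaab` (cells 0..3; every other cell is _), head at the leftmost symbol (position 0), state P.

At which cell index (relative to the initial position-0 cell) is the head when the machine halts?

P | _[a]aab   read a → write _, move -1, go to Q
Q | [_]_aab   read _ → write _, move +1, go to P
P | _[_]aab   read _ → write b, move +1, go to P
P | _b[a]ab   read a → write _, move -1, go to Q
Q | _[b]_ab   read b → write a, move -1, go to Q
Q | [_]a_ab   read _ → write _, move +1, go to P
P | _[a]_ab   read a → write _, move -1, go to Q
Q | [_]__ab   read _ → write _, move +1, go to P
P | _[_]_ab   read _ → write b, move +1, go to P
P | _b[_]ab   read _ → write b, move +1, go to P
P | _bb[a]b   read a → write _, move -1, go to Q
Q | _b[b]_b   read b → write a, move -1, go to Q
Q | _[b]a_b   read b → write a, move -1, go to Q
Q | [_]aa_b   read _ → write _, move +1, go to P
P | _[a]a_b   read a → write _, move -1, go to Q
Q | [_]_a_b   read _ → write _, move +1, go to P
P | _[_]a_b   read _ → write b, move +1, go to P
P | _b[a]_b   read a → write _, move -1, go to Q
Q | _[b]__b   read b → write a, move -1, go to Q
Q | [_]a__b   read _ → write _, move +1, go to P
P | _[a]__b   read a → write _, move -1, go to Q
Q | [_]___b   read _ → write _, move +1, go to P
P | _[_]__b   read _ → write b, move +1, go to P
P | _b[_]_b   read _ → write b, move +1, go to P
P | _bb[_]b   read _ → write b, move +1, go to P
P | _bbb[b]
At halt the head is at cell 3.

3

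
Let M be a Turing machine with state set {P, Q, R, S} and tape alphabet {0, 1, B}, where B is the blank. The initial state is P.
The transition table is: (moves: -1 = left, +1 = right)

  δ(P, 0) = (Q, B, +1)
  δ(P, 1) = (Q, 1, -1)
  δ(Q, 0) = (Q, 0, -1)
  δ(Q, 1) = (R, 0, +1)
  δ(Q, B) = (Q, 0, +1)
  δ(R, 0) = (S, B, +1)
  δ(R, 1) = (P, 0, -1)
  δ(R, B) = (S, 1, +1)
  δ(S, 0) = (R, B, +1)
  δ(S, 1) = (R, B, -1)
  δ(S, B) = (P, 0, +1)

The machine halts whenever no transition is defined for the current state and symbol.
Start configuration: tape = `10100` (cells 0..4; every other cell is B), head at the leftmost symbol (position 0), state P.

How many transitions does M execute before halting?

18

state=P head=0 tape=B[1]0100BB   (P,1)→(Q,1,-1)
state=Q head=-1 tape=[B]10100BB   (Q,B)→(Q,0,+1)
state=Q head=0 tape=0[1]0100BB   (Q,1)→(R,0,+1)
state=R head=1 tape=00[0]100BB   (R,0)→(S,B,+1)
state=S head=2 tape=00B[1]00BB   (S,1)→(R,B,-1)
state=R head=1 tape=00[B]B00BB   (R,B)→(S,1,+1)
state=S head=2 tape=001[B]00BB   (S,B)→(P,0,+1)
state=P head=3 tape=0010[0]0BB   (P,0)→(Q,B,+1)
state=Q head=4 tape=0010B[0]BB   (Q,0)→(Q,0,-1)
state=Q head=3 tape=0010[B]0BB   (Q,B)→(Q,0,+1)
state=Q head=4 tape=00100[0]BB   (Q,0)→(Q,0,-1)
state=Q head=3 tape=0010[0]0BB   (Q,0)→(Q,0,-1)
state=Q head=2 tape=001[0]00BB   (Q,0)→(Q,0,-1)
state=Q head=1 tape=00[1]000BB   (Q,1)→(R,0,+1)
state=R head=2 tape=000[0]00BB   (R,0)→(S,B,+1)
state=S head=3 tape=000B[0]0BB   (S,0)→(R,B,+1)
state=R head=4 tape=000BB[0]BB   (R,0)→(S,B,+1)
state=S head=5 tape=000BBB[B]B   (S,B)→(P,0,+1)
state=P head=6 tape=000BBB0[B]
M halts after 18 transitions.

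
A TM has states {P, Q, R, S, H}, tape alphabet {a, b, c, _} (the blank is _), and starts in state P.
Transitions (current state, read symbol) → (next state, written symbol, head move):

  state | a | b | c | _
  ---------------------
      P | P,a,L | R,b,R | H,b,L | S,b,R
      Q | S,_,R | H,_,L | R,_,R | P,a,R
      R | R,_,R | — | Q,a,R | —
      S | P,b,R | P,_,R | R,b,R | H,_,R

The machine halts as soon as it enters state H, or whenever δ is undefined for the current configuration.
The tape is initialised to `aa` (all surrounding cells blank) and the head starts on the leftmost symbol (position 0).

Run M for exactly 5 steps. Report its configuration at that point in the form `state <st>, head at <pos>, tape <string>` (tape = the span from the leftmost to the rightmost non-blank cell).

state=P head=0 tape=_[a]a   (P,a)→(P,a,L)
state=P head=-1 tape=[_]aa   (P,_)→(S,b,R)
state=S head=0 tape=b[a]a   (S,a)→(P,b,R)
state=P head=1 tape=bb[a]   (P,a)→(P,a,L)
state=P head=0 tape=b[b]a   (P,b)→(R,b,R)
state=R head=1 tape=bb[a]
After 5 steps: state R, head at 1, tape bba.

state R, head at 1, tape bba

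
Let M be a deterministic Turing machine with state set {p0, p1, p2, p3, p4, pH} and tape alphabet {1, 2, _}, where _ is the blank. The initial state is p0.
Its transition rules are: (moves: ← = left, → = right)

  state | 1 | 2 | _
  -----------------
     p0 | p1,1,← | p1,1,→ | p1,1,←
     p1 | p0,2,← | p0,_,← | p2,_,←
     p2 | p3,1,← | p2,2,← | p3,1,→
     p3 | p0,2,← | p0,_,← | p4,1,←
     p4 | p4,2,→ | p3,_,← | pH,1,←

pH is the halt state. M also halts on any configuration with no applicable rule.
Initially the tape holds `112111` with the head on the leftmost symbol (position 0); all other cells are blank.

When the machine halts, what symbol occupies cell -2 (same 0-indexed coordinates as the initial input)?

1

p0 | _____[1]12111   read 1 → write 1, move ←, go to p1
p1 | ____[_]112111   read _ → write _, move ←, go to p2
p2 | ___[_]_112111   read _ → write 1, move →, go to p3
p3 | ___1[_]112111   read _ → write 1, move ←, go to p4
p4 | ___[1]1112111   read 1 → write 2, move →, go to p4
p4 | ___2[1]112111   read 1 → write 2, move →, go to p4
p4 | ___22[1]12111   read 1 → write 2, move →, go to p4
p4 | ___222[1]2111   read 1 → write 2, move →, go to p4
p4 | ___2222[2]111   read 2 → write _, move ←, go to p3
p3 | ___222[2]_111   read 2 → write _, move ←, go to p0
p0 | ___22[2]__111   read 2 → write 1, move →, go to p1
p1 | ___221[_]_111   read _ → write _, move ←, go to p2
p2 | ___22[1]__111   read 1 → write 1, move ←, go to p3
p3 | ___2[2]1__111   read 2 → write _, move ←, go to p0
p0 | ___[2]_1__111   read 2 → write 1, move →, go to p1
p1 | ___1[_]1__111   read _ → write _, move ←, go to p2
p2 | ___[1]_1__111   read 1 → write 1, move ←, go to p3
p3 | __[_]1_1__111   read _ → write 1, move ←, go to p4
p4 | _[_]11_1__111   read _ → write 1, move ←, go to pH
pH | [_]111_1__111
Cell -2 holds 1 when M halts.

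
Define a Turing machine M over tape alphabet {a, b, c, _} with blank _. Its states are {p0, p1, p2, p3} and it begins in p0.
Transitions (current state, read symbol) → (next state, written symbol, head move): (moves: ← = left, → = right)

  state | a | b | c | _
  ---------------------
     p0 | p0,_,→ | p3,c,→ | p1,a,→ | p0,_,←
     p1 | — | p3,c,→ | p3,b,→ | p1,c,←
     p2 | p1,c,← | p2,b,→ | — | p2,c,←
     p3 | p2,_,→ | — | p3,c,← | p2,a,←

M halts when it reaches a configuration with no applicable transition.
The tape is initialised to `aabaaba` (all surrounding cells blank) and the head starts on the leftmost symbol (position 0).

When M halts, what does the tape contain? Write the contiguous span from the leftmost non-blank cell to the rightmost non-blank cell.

p0 | [a]abaaba   read a → write _, move →, go to p0
p0 | _[a]baaba   read a → write _, move →, go to p0
p0 | __[b]aaba   read b → write c, move →, go to p3
p3 | __c[a]aba   read a → write _, move →, go to p2
p2 | __c_[a]ba   read a → write c, move ←, go to p1
p1 | __c[_]cba   read _ → write c, move ←, go to p1
p1 | __[c]ccba   read c → write b, move →, go to p3
p3 | __b[c]cba   read c → write c, move ←, go to p3
p3 | __[b]ccba
The non-blank tape span at halt is bccba.

bccba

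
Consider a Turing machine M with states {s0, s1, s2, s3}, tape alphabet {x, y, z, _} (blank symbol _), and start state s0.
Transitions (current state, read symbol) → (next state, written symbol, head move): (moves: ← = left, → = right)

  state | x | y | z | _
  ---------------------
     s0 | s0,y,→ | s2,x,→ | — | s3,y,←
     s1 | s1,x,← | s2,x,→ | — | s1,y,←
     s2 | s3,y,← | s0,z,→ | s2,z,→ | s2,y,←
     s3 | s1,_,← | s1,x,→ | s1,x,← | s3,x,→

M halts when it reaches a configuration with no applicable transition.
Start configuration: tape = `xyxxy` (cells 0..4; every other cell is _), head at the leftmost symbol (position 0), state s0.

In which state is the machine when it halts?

s1

s0 | _[x]yxxy__   read x → write y, move →, go to s0
s0 | _y[y]xxy__   read y → write x, move →, go to s2
s2 | _yx[x]xy__   read x → write y, move ←, go to s3
s3 | _y[x]yxy__   read x → write _, move ←, go to s1
s1 | _[y]_yxy__   read y → write x, move →, go to s2
s2 | _x[_]yxy__   read _ → write y, move ←, go to s2
s2 | _[x]yyxy__   read x → write y, move ←, go to s3
s3 | [_]yyyxy__   read _ → write x, move →, go to s3
s3 | x[y]yyxy__   read y → write x, move →, go to s1
s1 | xx[y]yxy__   read y → write x, move →, go to s2
s2 | xxx[y]xy__   read y → write z, move →, go to s0
s0 | xxxz[x]y__   read x → write y, move →, go to s0
s0 | xxxzy[y]__   read y → write x, move →, go to s2
s2 | xxxzyx[_]_   read _ → write y, move ←, go to s2
s2 | xxxzy[x]y_   read x → write y, move ←, go to s3
s3 | xxxz[y]yy_   read y → write x, move →, go to s1
s1 | xxxzx[y]y_   read y → write x, move →, go to s2
s2 | xxxzxx[y]_   read y → write z, move →, go to s0
s0 | xxxzxxz[_]   read _ → write y, move ←, go to s3
s3 | xxxzxx[z]y   read z → write x, move ←, go to s1
s1 | xxxzx[x]xy   read x → write x, move ←, go to s1
s1 | xxxz[x]xxy   read x → write x, move ←, go to s1
s1 | xxx[z]xxxy
No transition is defined for (s1, z); M halts in state s1.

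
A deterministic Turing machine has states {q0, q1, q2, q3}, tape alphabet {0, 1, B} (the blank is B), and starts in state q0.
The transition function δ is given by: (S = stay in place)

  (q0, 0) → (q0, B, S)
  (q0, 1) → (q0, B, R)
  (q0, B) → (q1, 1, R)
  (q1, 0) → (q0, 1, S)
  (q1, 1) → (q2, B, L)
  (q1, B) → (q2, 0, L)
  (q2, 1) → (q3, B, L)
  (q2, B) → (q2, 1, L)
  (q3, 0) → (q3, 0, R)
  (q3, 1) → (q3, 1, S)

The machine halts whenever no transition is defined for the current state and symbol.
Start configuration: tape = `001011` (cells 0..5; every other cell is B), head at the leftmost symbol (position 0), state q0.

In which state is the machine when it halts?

q3

state=q0 head=0 tape=[0]01011   (q0,0)→(q0,B,S)
state=q0 head=0 tape=[B]01011   (q0,B)→(q1,1,R)
state=q1 head=1 tape=1[0]1011   (q1,0)→(q0,1,S)
state=q0 head=1 tape=1[1]1011   (q0,1)→(q0,B,R)
state=q0 head=2 tape=1B[1]011   (q0,1)→(q0,B,R)
state=q0 head=3 tape=1BB[0]11   (q0,0)→(q0,B,S)
state=q0 head=3 tape=1BB[B]11   (q0,B)→(q1,1,R)
state=q1 head=4 tape=1BB1[1]1   (q1,1)→(q2,B,L)
state=q2 head=3 tape=1BB[1]B1   (q2,1)→(q3,B,L)
state=q3 head=2 tape=1B[B]BB1
No transition is defined for (q3, B); M halts in state q3.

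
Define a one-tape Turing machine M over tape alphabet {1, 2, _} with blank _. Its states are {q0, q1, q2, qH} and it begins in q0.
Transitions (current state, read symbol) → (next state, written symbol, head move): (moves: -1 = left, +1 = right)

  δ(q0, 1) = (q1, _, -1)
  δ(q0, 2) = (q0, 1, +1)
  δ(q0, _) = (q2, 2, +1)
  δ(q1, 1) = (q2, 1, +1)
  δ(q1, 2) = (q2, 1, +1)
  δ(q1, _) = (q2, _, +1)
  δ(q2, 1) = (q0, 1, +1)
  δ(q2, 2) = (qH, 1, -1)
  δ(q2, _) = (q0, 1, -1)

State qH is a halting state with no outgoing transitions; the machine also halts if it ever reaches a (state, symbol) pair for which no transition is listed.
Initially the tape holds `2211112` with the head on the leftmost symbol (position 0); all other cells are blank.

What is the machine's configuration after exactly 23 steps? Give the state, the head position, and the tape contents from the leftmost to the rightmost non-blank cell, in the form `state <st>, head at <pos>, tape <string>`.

q0 | __[2]211112   read 2 → write 1, move +1, go to q0
q0 | __1[2]11112   read 2 → write 1, move +1, go to q0
q0 | __11[1]1112   read 1 → write _, move -1, go to q1
q1 | __1[1]_1112   read 1 → write 1, move +1, go to q2
q2 | __11[_]1112   read _ → write 1, move -1, go to q0
q0 | __1[1]11112   read 1 → write _, move -1, go to q1
q1 | __[1]_11112   read 1 → write 1, move +1, go to q2
q2 | __1[_]11112   read _ → write 1, move -1, go to q0
q0 | __[1]111112   read 1 → write _, move -1, go to q1
q1 | _[_]_111112   read _ → write _, move +1, go to q2
q2 | __[_]111112   read _ → write 1, move -1, go to q0
q0 | _[_]1111112   read _ → write 2, move +1, go to q2
q2 | _2[1]111112   read 1 → write 1, move +1, go to q0
q0 | _21[1]11112   read 1 → write _, move -1, go to q1
q1 | _2[1]_11112   read 1 → write 1, move +1, go to q2
q2 | _21[_]11112   read _ → write 1, move -1, go to q0
q0 | _2[1]111112   read 1 → write _, move -1, go to q1
q1 | _[2]_111112   read 2 → write 1, move +1, go to q2
q2 | _1[_]111112   read _ → write 1, move -1, go to q0
q0 | _[1]1111112   read 1 → write _, move -1, go to q1
q1 | [_]_1111112   read _ → write _, move +1, go to q2
q2 | _[_]1111112   read _ → write 1, move -1, go to q0
q0 | [_]11111112   read _ → write 2, move +1, go to q2
q2 | 2[1]1111112
After 23 steps: state q2, head at -1, tape 211111112.

state q2, head at -1, tape 211111112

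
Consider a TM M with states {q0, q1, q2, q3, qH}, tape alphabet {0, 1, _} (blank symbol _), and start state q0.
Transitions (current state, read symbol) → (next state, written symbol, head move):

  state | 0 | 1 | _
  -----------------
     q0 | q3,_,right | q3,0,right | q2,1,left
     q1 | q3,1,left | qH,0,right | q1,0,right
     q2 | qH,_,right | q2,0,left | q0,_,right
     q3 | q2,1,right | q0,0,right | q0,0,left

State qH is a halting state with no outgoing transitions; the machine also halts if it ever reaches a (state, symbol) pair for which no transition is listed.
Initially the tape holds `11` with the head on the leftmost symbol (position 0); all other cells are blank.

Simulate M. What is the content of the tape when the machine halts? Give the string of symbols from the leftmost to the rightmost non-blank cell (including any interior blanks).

0_1

q0 | [1]1_   read 1 → write 0, move right, go to q3
q3 | 0[1]_   read 1 → write 0, move right, go to q0
q0 | 00[_]   read _ → write 1, move left, go to q2
q2 | 0[0]1   read 0 → write _, move right, go to qH
qH | 0_[1]
The non-blank tape span at halt is 0_1.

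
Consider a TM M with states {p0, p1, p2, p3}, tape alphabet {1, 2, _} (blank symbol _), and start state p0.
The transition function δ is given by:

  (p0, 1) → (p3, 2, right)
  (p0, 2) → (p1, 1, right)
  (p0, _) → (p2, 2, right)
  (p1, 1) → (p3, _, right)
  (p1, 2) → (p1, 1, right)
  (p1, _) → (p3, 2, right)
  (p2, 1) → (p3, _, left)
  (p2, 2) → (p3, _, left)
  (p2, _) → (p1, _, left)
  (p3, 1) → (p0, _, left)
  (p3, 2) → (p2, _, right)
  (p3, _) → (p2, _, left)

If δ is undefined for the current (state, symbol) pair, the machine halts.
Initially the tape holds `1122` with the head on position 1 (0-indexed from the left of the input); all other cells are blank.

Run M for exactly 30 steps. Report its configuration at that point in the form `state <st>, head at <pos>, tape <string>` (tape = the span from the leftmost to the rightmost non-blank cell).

state p1, head at -3, tape 1

state=p0 head=1 tape=____1[1]22   (p0,1)→(p3,2,right)
state=p3 head=2 tape=____12[2]2   (p3,2)→(p2,_,right)
state=p2 head=3 tape=____12_[2]   (p2,2)→(p3,_,left)
state=p3 head=2 tape=____12[_]_   (p3,_)→(p2,_,left)
state=p2 head=1 tape=____1[2]__   (p2,2)→(p3,_,left)
state=p3 head=0 tape=____[1]___   (p3,1)→(p0,_,left)
state=p0 head=-1 tape=___[_]____   (p0,_)→(p2,2,right)
state=p2 head=0 tape=___2[_]___   (p2,_)→(p1,_,left)
state=p1 head=-1 tape=___[2]____   (p1,2)→(p1,1,right)
state=p1 head=0 tape=___1[_]___   (p1,_)→(p3,2,right)
state=p3 head=1 tape=___12[_]__   (p3,_)→(p2,_,left)
state=p2 head=0 tape=___1[2]___   (p2,2)→(p3,_,left)
state=p3 head=-1 tape=___[1]____   (p3,1)→(p0,_,left)
state=p0 head=-2 tape=__[_]_____   (p0,_)→(p2,2,right)
state=p2 head=-1 tape=__2[_]____   (p2,_)→(p1,_,left)
state=p1 head=-2 tape=__[2]_____   (p1,2)→(p1,1,right)
state=p1 head=-1 tape=__1[_]____   (p1,_)→(p3,2,right)
state=p3 head=0 tape=__12[_]___   (p3,_)→(p2,_,left)
state=p2 head=-1 tape=__1[2]____   (p2,2)→(p3,_,left)
state=p3 head=-2 tape=__[1]_____   (p3,1)→(p0,_,left)
state=p0 head=-3 tape=_[_]______   (p0,_)→(p2,2,right)
state=p2 head=-2 tape=_2[_]_____   (p2,_)→(p1,_,left)
state=p1 head=-3 tape=_[2]______   (p1,2)→(p1,1,right)
state=p1 head=-2 tape=_1[_]_____   (p1,_)→(p3,2,right)
state=p3 head=-1 tape=_12[_]____   (p3,_)→(p2,_,left)
state=p2 head=-2 tape=_1[2]_____   (p2,2)→(p3,_,left)
state=p3 head=-3 tape=_[1]______   (p3,1)→(p0,_,left)
state=p0 head=-4 tape=[_]_______   (p0,_)→(p2,2,right)
state=p2 head=-3 tape=2[_]______   (p2,_)→(p1,_,left)
state=p1 head=-4 tape=[2]_______   (p1,2)→(p1,1,right)
state=p1 head=-3 tape=1[_]______
After 30 steps: state p1, head at -3, tape 1.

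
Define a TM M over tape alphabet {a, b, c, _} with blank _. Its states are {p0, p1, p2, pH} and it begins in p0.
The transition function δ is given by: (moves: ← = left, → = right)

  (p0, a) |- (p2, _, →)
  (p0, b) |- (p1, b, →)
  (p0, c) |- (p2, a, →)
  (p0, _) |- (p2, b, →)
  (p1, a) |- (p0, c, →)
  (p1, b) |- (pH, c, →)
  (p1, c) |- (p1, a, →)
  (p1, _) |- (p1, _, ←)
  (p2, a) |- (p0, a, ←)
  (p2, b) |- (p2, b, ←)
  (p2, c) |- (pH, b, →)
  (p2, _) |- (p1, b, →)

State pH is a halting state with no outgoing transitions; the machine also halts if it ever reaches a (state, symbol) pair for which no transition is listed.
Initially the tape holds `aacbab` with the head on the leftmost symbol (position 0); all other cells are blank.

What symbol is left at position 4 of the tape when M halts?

p0 | [a]acbab_   read a → write _, move →, go to p2
p2 | _[a]cbab_   read a → write a, move ←, go to p0
p0 | [_]acbab_   read _ → write b, move →, go to p2
p2 | b[a]cbab_   read a → write a, move ←, go to p0
p0 | [b]acbab_   read b → write b, move →, go to p1
p1 | b[a]cbab_   read a → write c, move →, go to p0
p0 | bc[c]bab_   read c → write a, move →, go to p2
p2 | bca[b]ab_   read b → write b, move ←, go to p2
p2 | bc[a]bab_   read a → write a, move ←, go to p0
p0 | b[c]abab_   read c → write a, move →, go to p2
p2 | ba[a]bab_   read a → write a, move ←, go to p0
p0 | b[a]abab_   read a → write _, move →, go to p2
p2 | b_[a]bab_   read a → write a, move ←, go to p0
p0 | b[_]abab_   read _ → write b, move →, go to p2
p2 | bb[a]bab_   read a → write a, move ←, go to p0
p0 | b[b]abab_   read b → write b, move →, go to p1
p1 | bb[a]bab_   read a → write c, move →, go to p0
p0 | bbc[b]ab_   read b → write b, move →, go to p1
p1 | bbcb[a]b_   read a → write c, move →, go to p0
p0 | bbcbc[b]_   read b → write b, move →, go to p1
p1 | bbcbcb[_]   read _ → write _, move ←, go to p1
p1 | bbcbc[b]_   read b → write c, move →, go to pH
pH | bbcbcc[_]
Cell 4 holds c when M halts.

c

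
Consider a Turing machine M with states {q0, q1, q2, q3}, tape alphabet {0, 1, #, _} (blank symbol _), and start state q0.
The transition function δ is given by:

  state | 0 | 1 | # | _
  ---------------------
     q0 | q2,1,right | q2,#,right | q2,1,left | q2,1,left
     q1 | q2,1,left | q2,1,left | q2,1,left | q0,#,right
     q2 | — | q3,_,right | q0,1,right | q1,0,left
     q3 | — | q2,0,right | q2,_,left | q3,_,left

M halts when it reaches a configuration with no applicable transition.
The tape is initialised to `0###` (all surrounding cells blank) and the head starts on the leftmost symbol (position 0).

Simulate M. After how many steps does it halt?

state=q0 head=0 tape=__[0]###__   (q0,0)→(q2,1,right)
state=q2 head=1 tape=__1[#]##__   (q2,#)→(q0,1,right)
state=q0 head=2 tape=__11[#]#__   (q0,#)→(q2,1,left)
state=q2 head=1 tape=__1[1]1#__   (q2,1)→(q3,_,right)
state=q3 head=2 tape=__1_[1]#__   (q3,1)→(q2,0,right)
state=q2 head=3 tape=__1_0[#]__   (q2,#)→(q0,1,right)
state=q0 head=4 tape=__1_01[_]_   (q0,_)→(q2,1,left)
state=q2 head=3 tape=__1_0[1]1_   (q2,1)→(q3,_,right)
state=q3 head=4 tape=__1_0_[1]_   (q3,1)→(q2,0,right)
state=q2 head=5 tape=__1_0_0[_]   (q2,_)→(q1,0,left)
state=q1 head=4 tape=__1_0_[0]0   (q1,0)→(q2,1,left)
state=q2 head=3 tape=__1_0[_]10   (q2,_)→(q1,0,left)
state=q1 head=2 tape=__1_[0]010   (q1,0)→(q2,1,left)
state=q2 head=1 tape=__1[_]1010   (q2,_)→(q1,0,left)
state=q1 head=0 tape=__[1]01010   (q1,1)→(q2,1,left)
state=q2 head=-1 tape=_[_]101010   (q2,_)→(q1,0,left)
state=q1 head=-2 tape=[_]0101010   (q1,_)→(q0,#,right)
state=q0 head=-1 tape=#[0]101010   (q0,0)→(q2,1,right)
state=q2 head=0 tape=#1[1]01010   (q2,1)→(q3,_,right)
state=q3 head=1 tape=#1_[0]1010
M halts after 19 transitions.

19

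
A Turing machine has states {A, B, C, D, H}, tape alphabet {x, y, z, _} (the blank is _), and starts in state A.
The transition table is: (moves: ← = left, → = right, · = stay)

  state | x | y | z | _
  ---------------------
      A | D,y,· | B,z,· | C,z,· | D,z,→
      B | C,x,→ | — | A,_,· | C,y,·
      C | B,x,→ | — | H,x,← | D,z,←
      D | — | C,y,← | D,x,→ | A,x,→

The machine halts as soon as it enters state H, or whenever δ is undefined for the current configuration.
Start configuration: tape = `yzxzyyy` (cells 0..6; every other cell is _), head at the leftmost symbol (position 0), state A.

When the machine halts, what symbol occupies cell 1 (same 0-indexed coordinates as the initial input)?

A | [y]zxzyyy   read y → write z, move ·, go to B
B | [z]zxzyyy   read z → write _, move ·, go to A
A | [_]zxzyyy   read _ → write z, move →, go to D
D | z[z]xzyyy   read z → write x, move →, go to D
D | zx[x]zyyy
Cell 1 holds x when M halts.

x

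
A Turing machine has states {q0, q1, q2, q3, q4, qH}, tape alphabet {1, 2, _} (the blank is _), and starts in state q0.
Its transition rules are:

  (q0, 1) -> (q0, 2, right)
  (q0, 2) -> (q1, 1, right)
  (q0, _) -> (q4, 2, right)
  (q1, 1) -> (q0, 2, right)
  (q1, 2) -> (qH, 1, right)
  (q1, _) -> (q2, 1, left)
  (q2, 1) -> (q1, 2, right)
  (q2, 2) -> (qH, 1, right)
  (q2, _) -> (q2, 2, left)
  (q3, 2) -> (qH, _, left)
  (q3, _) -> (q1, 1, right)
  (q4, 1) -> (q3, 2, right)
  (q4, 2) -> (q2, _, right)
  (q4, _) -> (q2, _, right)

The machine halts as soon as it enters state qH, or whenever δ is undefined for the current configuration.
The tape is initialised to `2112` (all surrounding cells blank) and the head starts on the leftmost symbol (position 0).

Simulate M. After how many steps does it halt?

12

state=q0 head=0 tape=[2]112____   (q0,2)→(q1,1,right)
state=q1 head=1 tape=1[1]12____   (q1,1)→(q0,2,right)
state=q0 head=2 tape=12[1]2____   (q0,1)→(q0,2,right)
state=q0 head=3 tape=122[2]____   (q0,2)→(q1,1,right)
state=q1 head=4 tape=1221[_]___   (q1,_)→(q2,1,left)
state=q2 head=3 tape=122[1]1___   (q2,1)→(q1,2,right)
state=q1 head=4 tape=1222[1]___   (q1,1)→(q0,2,right)
state=q0 head=5 tape=12222[_]__   (q0,_)→(q4,2,right)
state=q4 head=6 tape=122222[_]_   (q4,_)→(q2,_,right)
state=q2 head=7 tape=122222_[_]   (q2,_)→(q2,2,left)
state=q2 head=6 tape=122222[_]2   (q2,_)→(q2,2,left)
state=q2 head=5 tape=12222[2]22   (q2,2)→(qH,1,right)
state=qH head=6 tape=122221[2]2
M halts after 12 transitions.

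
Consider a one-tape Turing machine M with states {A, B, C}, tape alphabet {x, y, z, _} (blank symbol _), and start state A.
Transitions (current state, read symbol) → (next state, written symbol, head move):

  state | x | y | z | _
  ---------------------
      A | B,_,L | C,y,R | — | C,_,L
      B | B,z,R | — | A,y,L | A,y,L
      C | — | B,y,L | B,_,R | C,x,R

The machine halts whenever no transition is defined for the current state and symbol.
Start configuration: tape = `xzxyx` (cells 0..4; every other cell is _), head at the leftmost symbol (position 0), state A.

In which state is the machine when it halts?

A | ___[x]zxyx   read x → write _, move L, go to B
B | __[_]_zxyx   read _ → write y, move L, go to A
A | _[_]y_zxyx   read _ → write _, move L, go to C
C | [_]_y_zxyx   read _ → write x, move R, go to C
C | x[_]y_zxyx   read _ → write x, move R, go to C
C | xx[y]_zxyx   read y → write y, move L, go to B
B | x[x]y_zxyx   read x → write z, move R, go to B
B | xz[y]_zxyx
No transition is defined for (B, y); M halts in state B.

B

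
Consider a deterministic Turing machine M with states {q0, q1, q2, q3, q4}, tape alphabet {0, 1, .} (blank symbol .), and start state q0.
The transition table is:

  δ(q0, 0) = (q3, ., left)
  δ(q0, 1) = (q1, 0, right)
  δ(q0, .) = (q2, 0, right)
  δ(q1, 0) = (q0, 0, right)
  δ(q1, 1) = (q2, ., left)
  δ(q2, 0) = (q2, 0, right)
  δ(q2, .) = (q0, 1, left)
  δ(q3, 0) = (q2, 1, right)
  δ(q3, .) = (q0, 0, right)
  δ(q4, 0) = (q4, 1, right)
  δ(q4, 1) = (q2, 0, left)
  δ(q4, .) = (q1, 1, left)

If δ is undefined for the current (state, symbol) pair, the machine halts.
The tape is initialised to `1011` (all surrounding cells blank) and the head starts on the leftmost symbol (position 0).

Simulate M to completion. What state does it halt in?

state=q0 head=0 tape=.[1]011   (q0,1)→(q1,0,right)
state=q1 head=1 tape=.0[0]11   (q1,0)→(q0,0,right)
state=q0 head=2 tape=.00[1]1   (q0,1)→(q1,0,right)
state=q1 head=3 tape=.000[1]   (q1,1)→(q2,.,left)
state=q2 head=2 tape=.00[0].   (q2,0)→(q2,0,right)
state=q2 head=3 tape=.000[.]   (q2,.)→(q0,1,left)
state=q0 head=2 tape=.00[0]1   (q0,0)→(q3,.,left)
state=q3 head=1 tape=.0[0].1   (q3,0)→(q2,1,right)
state=q2 head=2 tape=.01[.]1   (q2,.)→(q0,1,left)
state=q0 head=1 tape=.0[1]11   (q0,1)→(q1,0,right)
state=q1 head=2 tape=.00[1]1   (q1,1)→(q2,.,left)
state=q2 head=1 tape=.0[0].1   (q2,0)→(q2,0,right)
state=q2 head=2 tape=.00[.]1   (q2,.)→(q0,1,left)
state=q0 head=1 tape=.0[0]11   (q0,0)→(q3,.,left)
state=q3 head=0 tape=.[0].11   (q3,0)→(q2,1,right)
state=q2 head=1 tape=.1[.]11   (q2,.)→(q0,1,left)
state=q0 head=0 tape=.[1]111   (q0,1)→(q1,0,right)
state=q1 head=1 tape=.0[1]11   (q1,1)→(q2,.,left)
state=q2 head=0 tape=.[0].11   (q2,0)→(q2,0,right)
state=q2 head=1 tape=.0[.]11   (q2,.)→(q0,1,left)
state=q0 head=0 tape=.[0]111   (q0,0)→(q3,.,left)
state=q3 head=-1 tape=[.].111   (q3,.)→(q0,0,right)
state=q0 head=0 tape=0[.]111   (q0,.)→(q2,0,right)
state=q2 head=1 tape=00[1]11
No transition is defined for (q2, 1); M halts in state q2.

q2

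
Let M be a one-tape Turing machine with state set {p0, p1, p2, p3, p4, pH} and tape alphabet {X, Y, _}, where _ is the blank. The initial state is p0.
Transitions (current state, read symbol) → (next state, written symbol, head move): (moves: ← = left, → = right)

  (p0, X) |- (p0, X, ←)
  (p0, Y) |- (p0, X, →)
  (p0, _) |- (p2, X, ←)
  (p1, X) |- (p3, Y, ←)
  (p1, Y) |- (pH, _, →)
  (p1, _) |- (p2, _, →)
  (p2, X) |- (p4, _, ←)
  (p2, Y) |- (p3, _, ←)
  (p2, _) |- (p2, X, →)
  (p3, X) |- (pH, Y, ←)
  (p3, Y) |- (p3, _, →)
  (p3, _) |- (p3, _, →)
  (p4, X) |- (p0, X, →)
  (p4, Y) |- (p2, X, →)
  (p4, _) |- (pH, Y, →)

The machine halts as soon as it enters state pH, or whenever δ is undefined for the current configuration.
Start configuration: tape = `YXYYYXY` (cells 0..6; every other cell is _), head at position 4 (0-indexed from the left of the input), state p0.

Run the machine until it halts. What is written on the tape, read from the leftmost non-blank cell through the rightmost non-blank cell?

Y_XXXXXXXY

p0 | ___YXYY[Y]XY   read Y → write X, move →, go to p0
p0 | ___YXYYX[X]Y   read X → write X, move ←, go to p0
p0 | ___YXYY[X]XY   read X → write X, move ←, go to p0
p0 | ___YXY[Y]XXY   read Y → write X, move →, go to p0
p0 | ___YXYX[X]XY   read X → write X, move ←, go to p0
p0 | ___YXY[X]XXY   read X → write X, move ←, go to p0
p0 | ___YX[Y]XXXY   read Y → write X, move →, go to p0
p0 | ___YXX[X]XXY   read X → write X, move ←, go to p0
p0 | ___YX[X]XXXY   read X → write X, move ←, go to p0
p0 | ___Y[X]XXXXY   read X → write X, move ←, go to p0
p0 | ___[Y]XXXXXY   read Y → write X, move →, go to p0
p0 | ___X[X]XXXXY   read X → write X, move ←, go to p0
p0 | ___[X]XXXXXY   read X → write X, move ←, go to p0
p0 | __[_]XXXXXXY   read _ → write X, move ←, go to p2
p2 | _[_]XXXXXXXY   read _ → write X, move →, go to p2
p2 | _X[X]XXXXXXY   read X → write _, move ←, go to p4
p4 | _[X]_XXXXXXY   read X → write X, move →, go to p0
p0 | _X[_]XXXXXXY   read _ → write X, move ←, go to p2
p2 | _[X]XXXXXXXY   read X → write _, move ←, go to p4
p4 | [_]_XXXXXXXY   read _ → write Y, move →, go to pH
pH | Y[_]XXXXXXXY
The non-blank tape span at halt is Y_XXXXXXXY.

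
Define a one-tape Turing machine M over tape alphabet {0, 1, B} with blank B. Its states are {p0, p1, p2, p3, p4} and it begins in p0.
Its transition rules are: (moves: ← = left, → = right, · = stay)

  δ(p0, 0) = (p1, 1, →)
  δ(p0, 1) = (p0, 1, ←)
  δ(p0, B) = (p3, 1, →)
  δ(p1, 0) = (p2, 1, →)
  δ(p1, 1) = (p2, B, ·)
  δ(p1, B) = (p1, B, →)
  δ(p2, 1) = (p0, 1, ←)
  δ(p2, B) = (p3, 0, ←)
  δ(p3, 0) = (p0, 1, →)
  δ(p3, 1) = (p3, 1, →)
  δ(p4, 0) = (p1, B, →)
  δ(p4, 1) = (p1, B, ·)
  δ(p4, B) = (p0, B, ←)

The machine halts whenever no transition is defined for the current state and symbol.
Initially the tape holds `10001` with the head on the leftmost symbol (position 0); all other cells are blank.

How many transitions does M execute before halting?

state=p0 head=0 tape=BB[1]0001B   (p0,1)→(p0,1,←)
state=p0 head=-1 tape=B[B]10001B   (p0,B)→(p3,1,→)
state=p3 head=0 tape=B1[1]0001B   (p3,1)→(p3,1,→)
state=p3 head=1 tape=B11[0]001B   (p3,0)→(p0,1,→)
state=p0 head=2 tape=B111[0]01B   (p0,0)→(p1,1,→)
state=p1 head=3 tape=B1111[0]1B   (p1,0)→(p2,1,→)
state=p2 head=4 tape=B11111[1]B   (p2,1)→(p0,1,←)
state=p0 head=3 tape=B1111[1]1B   (p0,1)→(p0,1,←)
state=p0 head=2 tape=B111[1]11B   (p0,1)→(p0,1,←)
state=p0 head=1 tape=B11[1]111B   (p0,1)→(p0,1,←)
state=p0 head=0 tape=B1[1]1111B   (p0,1)→(p0,1,←)
state=p0 head=-1 tape=B[1]11111B   (p0,1)→(p0,1,←)
state=p0 head=-2 tape=[B]111111B   (p0,B)→(p3,1,→)
state=p3 head=-1 tape=1[1]11111B   (p3,1)→(p3,1,→)
state=p3 head=0 tape=11[1]1111B   (p3,1)→(p3,1,→)
state=p3 head=1 tape=111[1]111B   (p3,1)→(p3,1,→)
state=p3 head=2 tape=1111[1]11B   (p3,1)→(p3,1,→)
state=p3 head=3 tape=11111[1]1B   (p3,1)→(p3,1,→)
state=p3 head=4 tape=111111[1]B   (p3,1)→(p3,1,→)
state=p3 head=5 tape=1111111[B]
M halts after 19 transitions.

19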